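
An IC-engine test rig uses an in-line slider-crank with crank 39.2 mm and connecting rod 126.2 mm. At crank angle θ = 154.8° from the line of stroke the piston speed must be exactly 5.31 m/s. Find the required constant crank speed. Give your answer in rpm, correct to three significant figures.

For an in-line slider-crank, |v_piston| = rω|sinθ|·[1 + r cosθ/√(L² − r² sin²θ)].
With r = 0.0392 m, L = 0.1262 m, θ = 154.8°: the bracketed kinematic factor |dx/dθ| = 0.011958 m.
ω = v/|dx/dθ| = 5.31/0.011958 = 444.05 rad/s.
N = 60ω/(2π) = 4240.4 rpm.

4240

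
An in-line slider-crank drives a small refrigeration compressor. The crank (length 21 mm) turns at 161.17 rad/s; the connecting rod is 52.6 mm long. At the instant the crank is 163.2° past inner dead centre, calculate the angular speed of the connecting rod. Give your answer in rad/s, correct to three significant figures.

62.0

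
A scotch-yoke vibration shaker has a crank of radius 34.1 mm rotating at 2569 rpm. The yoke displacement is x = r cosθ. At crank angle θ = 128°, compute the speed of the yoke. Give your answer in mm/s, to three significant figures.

ω = 269 rad/s (from 2569 rpm).
x = r cosθ ⇒ ẋ = −rω sinθ.
|v| = rω|sinθ| = 0.0341·269·|sin 128°| = 7.229 m/s = 7229 mm/s.

7230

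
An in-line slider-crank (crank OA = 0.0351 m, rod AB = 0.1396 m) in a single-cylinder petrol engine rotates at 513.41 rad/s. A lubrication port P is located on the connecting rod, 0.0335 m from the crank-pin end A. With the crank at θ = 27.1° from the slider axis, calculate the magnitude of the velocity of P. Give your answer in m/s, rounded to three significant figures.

ω = 513.4 rad/s.  Crank-pin speed |V_A| = rω = 18.021 m/s, perpendicular to OA.
Rod angle: sinφ = −(r/L) sinθ ⇒ φ = -6.577°; ω_rod = −rω cosθ/√(L²−r²sin²θ) = -115.68 rad/s.
V_P = V_A + ω_rod × AP, with AP = 0.0335 m along the rod.
Components: V_Px = −rω sinθ − a·ω_rod·sinφ = -8.6531 m/s;  V_Py = rω cosθ + a·ω_rod·cosφ = +12.193 m/s.
|V_P| = √(V_Px² + V_Py²) = 14.951 m/s.

15.0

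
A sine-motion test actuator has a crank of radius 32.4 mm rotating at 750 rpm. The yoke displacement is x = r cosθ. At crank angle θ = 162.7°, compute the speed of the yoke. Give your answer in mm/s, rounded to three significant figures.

ω = 78.54 rad/s (from 750 rpm).
x = r cosθ ⇒ ẋ = −rω sinθ.
|v| = rω|sinθ| = 0.0324·78.54·|sin 162.7°| = 0.75673 m/s = 756.73 mm/s.

757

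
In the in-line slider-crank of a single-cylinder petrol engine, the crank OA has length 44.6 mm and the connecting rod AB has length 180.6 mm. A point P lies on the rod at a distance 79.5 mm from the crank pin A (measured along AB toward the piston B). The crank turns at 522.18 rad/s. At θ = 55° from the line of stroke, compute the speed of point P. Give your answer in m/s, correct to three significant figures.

ω = 522.2 rad/s.  Crank-pin speed |V_A| = rω = 23.289 m/s, perpendicular to OA.
Rod angle: sinφ = −(r/L) sinθ ⇒ φ = -11.671°; ω_rod = −rω cosθ/√(L²−r²sin²θ) = -75.527 rad/s.
V_P = V_A + ω_rod × AP, with AP = 0.0795 m along the rod.
Components: V_Px = −rω sinθ − a·ω_rod·sinφ = -20.292 m/s;  V_Py = rω cosθ + a·ω_rod·cosφ = +7.4779 m/s.
|V_P| = √(V_Px² + V_Py²) = 21.626 m/s.

21.6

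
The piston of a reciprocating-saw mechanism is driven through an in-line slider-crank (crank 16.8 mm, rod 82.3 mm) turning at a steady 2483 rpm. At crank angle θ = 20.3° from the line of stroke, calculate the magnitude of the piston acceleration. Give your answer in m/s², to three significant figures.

1240

ω = 2π·2483/60 = 260 rad/s
x(θ) = r cosθ + √(L² − r² sin²θ); with ω constant, a = ω²·d²x/dθ².
d²x/dθ² = −r cosθ − r²(cos2θ)/√u − r⁴ sin²2θ/(4u^{3/2}),  u = L² − r² sin²θ = 0.00673932 m².
Substituting r = 0.0168 m, L = 0.0823 m, θ = 20.3°: d²x/dθ² = -0.018382 m.
a = ω²·d²x/dθ² = (260)²·(-0.018382) = -1242.8 m/s²;  |a| = 1242.8 m/s².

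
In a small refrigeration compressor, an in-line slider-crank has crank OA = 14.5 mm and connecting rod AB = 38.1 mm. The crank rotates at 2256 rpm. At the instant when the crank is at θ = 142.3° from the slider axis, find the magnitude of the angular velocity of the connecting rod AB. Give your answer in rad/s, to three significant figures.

73.1

ω = 236.2 rad/s (converted from 2256 rpm).
The rod makes angle φ with the slider axis where L sinφ = r sinθ; differentiating, L cosφ·φ̇ = r ω cosθ.
L cosφ = √(L² − r² sin²θ) = 0.037054 m.
|ω_rod| = r ω |cosθ| / √(L² − r² sin²θ) = 0.0145·236.2·0.79122/0.037054 = 73.148 rad/s.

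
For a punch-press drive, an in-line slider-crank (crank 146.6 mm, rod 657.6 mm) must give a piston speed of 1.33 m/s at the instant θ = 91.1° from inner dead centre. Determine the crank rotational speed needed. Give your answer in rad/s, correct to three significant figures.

9.11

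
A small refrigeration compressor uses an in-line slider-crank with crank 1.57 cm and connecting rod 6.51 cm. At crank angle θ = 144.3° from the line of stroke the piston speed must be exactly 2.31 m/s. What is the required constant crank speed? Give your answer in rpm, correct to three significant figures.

For an in-line slider-crank, |v_piston| = rω|sinθ|·[1 + r cosθ/√(L² − r² sin²θ)].
With r = 0.0157 m, L = 0.0651 m, θ = 144.3°: the bracketed kinematic factor |dx/dθ| = 0.0073493 m.
ω = v/|dx/dθ| = 2.31/0.0073493 = 314.32 rad/s.
N = 60ω/(2π) = 3001.5 rpm.

3000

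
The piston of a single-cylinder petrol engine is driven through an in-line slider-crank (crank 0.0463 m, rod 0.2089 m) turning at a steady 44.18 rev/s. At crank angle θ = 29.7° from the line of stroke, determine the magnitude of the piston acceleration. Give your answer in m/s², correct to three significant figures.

3510

ω = 2π·44.2 = 277.6 rad/s
x(θ) = r cosθ + √(L² − r² sin²θ); with ω constant, a = ω²·d²x/dθ².
d²x/dθ² = −r cosθ − r²(cos2θ)/√u − r⁴ sin²2θ/(4u^{3/2}),  u = L² − r² sin²θ = 0.043113 m².
Substituting r = 0.0463 m, L = 0.2089 m, θ = 29.7°: d²x/dθ² = -0.045568 m.
a = ω²·d²x/dθ² = (277.6)²·(-0.045568) = -3511.3 m/s²;  |a| = 3511.3 m/s².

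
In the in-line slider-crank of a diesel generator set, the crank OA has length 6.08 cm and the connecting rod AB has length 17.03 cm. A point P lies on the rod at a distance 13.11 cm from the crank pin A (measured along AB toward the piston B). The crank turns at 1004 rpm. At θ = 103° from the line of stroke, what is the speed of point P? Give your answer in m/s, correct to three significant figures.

ω = 105.1 rad/s.  Crank-pin speed |V_A| = rω = 6.3924 m/s, perpendicular to OA.
Rod angle: sinφ = −(r/L) sinθ ⇒ φ = -20.357°; ω_rod = −rω cosθ/√(L²−r²sin²θ) = +9.0063 rad/s.
V_P = V_A + ω_rod × AP, with AP = 0.1311 m along the rod.
Components: V_Px = −rω sinθ − a·ω_rod·sinφ = -5.8179 m/s;  V_Py = rω cosθ + a·ω_rod·cosφ = -0.331 m/s.
|V_P| = √(V_Px² + V_Py²) = 5.8273 m/s.

5.83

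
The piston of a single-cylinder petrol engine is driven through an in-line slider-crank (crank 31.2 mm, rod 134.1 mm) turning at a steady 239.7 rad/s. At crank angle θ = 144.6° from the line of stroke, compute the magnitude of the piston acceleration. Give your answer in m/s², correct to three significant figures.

1320

ω = 239.7 rad/s
x(θ) = r cosθ + √(L² − r² sin²θ); with ω constant, a = ω²·d²x/dθ².
d²x/dθ² = −r cosθ − r²(cos2θ)/√u − r⁴ sin²2θ/(4u^{3/2}),  u = L² − r² sin²θ = 0.0176562 m².
Substituting r = 0.0312 m, L = 0.1341 m, θ = 144.6°: d²x/dθ² = +0.022933 m.
a = ω²·d²x/dθ² = (239.7)²·(+0.022933) = +1317.6 m/s²;  |a| = 1317.6 m/s².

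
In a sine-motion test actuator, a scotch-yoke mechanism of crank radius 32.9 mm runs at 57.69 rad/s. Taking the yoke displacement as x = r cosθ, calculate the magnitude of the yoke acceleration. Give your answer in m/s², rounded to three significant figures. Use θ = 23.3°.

101

ω = 57.69 rad/s
x = r cosθ ⇒ ẍ = −rω² cosθ (ω constant).
|a| = rω²|cosθ| = 0.0329·(57.69)²·|cos 23.3°| = 100.57 m/s².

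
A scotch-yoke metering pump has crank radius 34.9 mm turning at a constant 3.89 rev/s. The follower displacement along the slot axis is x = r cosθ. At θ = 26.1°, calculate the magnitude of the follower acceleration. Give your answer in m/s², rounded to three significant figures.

18.7

ω = 24.44 rad/s (from 3.89 rev/s).
x = r cosθ ⇒ ẍ = −rω² cosθ (ω constant).
|a| = rω²|cosθ| = 0.0349·(24.44)²·|cos 26.1°| = 18.723 m/s².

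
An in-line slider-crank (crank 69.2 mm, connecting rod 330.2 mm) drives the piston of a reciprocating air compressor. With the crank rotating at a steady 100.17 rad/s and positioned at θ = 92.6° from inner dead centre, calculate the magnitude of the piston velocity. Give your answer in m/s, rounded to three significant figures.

6.86

ω = 100.2 rad/s
For an in-line slider-crank, x = r cosθ + √(L² − r² sin²θ), so v = −rω sinθ·[1 + r cosθ/√(L² − r² sin²θ)].
With r = 0.0692 m, L = 0.3302 m, θ = 92.6°: √(L² − r² sin²θ) = 0.32288 m.
v = −0.0692·100.2·0.99897·[1 + 0.0692·-0.04536/0.32288] = -6.8573 m/s.
|v| = 6.8573 m/s.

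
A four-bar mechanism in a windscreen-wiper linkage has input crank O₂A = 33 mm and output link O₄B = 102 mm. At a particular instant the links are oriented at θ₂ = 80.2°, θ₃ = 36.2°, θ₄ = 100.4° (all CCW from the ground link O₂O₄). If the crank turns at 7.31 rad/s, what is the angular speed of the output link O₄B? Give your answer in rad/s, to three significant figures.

1.82

ω₂ = 7.31 rad/s
Differentiating the loop-closure r₂e^{iθ₂}+r₃e^{iθ₃}=r₁+r₄e^{iθ₄} gives r₂ω₂e^{iθ₂}+r₃ω₃e^{iθ₃}=r₄ω₄e^{iθ₄}.
Eliminating the other unknown: ω₄ = r₂ω₂ sin(θ₂−θ₃) / [r₄ sin(θ₄−θ₃)].
Numerator sine = +0.69466; denominator sine = +0.90032.
Result = 0.033·7.31·(+0.69466) / (0.102·(+0.90032)) = +1.8248 rad/s; magnitude 1.8248 rad/s.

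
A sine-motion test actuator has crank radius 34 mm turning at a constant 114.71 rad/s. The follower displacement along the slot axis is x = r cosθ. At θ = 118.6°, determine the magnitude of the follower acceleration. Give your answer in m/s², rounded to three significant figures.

214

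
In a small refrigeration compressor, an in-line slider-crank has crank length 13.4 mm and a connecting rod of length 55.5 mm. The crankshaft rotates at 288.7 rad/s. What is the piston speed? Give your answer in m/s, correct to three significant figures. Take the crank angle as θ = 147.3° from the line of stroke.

1.66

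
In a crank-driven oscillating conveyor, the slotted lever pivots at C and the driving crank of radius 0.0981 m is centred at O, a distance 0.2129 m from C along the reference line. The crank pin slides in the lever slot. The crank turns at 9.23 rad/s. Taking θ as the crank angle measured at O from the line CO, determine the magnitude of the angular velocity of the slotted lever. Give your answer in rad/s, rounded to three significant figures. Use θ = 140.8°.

ω = 9.23 rad/s
Crank pin A relative to C: A = (d + r cosθ, r sinθ); lever angle φ = atan2(r sinθ, d + r cosθ).
Differentiating tanφ: φ̇ = rω(d cosθ + r)/(d² + r² + 2dr cosθ).
d² + r² + 2dr cosθ = |CA|² = 0.0225798 m²;  d cosθ + r = -0.066886 m.
|ω_lever| = |0.0981·9.23·-0.066886| / 0.0225798 = 2.6822 rad/s.

2.68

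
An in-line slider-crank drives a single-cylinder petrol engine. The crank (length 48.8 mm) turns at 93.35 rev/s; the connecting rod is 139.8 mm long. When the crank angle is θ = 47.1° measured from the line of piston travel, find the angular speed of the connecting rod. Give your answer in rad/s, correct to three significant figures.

144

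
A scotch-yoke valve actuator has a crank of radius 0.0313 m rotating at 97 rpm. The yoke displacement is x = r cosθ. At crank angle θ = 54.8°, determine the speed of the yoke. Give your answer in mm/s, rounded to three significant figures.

260

ω = 10.16 rad/s (from 97 rpm).
x = r cosθ ⇒ ẋ = −rω sinθ.
|v| = rω|sinθ| = 0.0313·10.16·|sin 54.8°| = 0.2598 m/s = 259.8 mm/s.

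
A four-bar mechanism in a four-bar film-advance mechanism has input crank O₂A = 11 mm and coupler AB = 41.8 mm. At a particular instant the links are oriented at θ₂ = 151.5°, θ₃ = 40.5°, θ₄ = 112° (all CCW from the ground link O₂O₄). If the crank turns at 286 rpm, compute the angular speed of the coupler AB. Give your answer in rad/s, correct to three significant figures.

ω₂ = 29.95 rad/s (from 286 rpm).
Differentiating the loop-closure r₂e^{iθ₂}+r₃e^{iθ₃}=r₁+r₄e^{iθ₄} gives r₂ω₂e^{iθ₂}+r₃ω₃e^{iθ₃}=r₄ω₄e^{iθ₄}.
Eliminating the other unknown: ω₃ = r₂ω₂ sin(θ₄−θ₂) / [r₃ sin(θ₃−θ₄)].
Numerator sine = -0.63608; denominator sine = -0.94832.
Result = 0.011·29.95·(-0.63608) / (0.0418·(-0.94832)) = +5.2865 rad/s; magnitude 5.2865 rad/s.

5.29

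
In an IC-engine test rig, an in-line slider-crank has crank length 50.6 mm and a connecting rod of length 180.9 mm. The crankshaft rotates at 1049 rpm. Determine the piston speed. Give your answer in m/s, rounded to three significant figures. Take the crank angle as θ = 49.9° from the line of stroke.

5.04

ω = 2π·1049/60 = 109.9 rad/s
For an in-line slider-crank, x = r cosθ + √(L² − r² sin²θ), so v = −rω sinθ·[1 + r cosθ/√(L² − r² sin²θ)].
With r = 0.0506 m, L = 0.1809 m, θ = 49.9°: √(L² − r² sin²θ) = 0.17671 m.
v = −0.0506·109.9·0.76492·[1 + 0.0506·0.64412/0.17671] = -5.036 m/s.
|v| = 5.036 m/s.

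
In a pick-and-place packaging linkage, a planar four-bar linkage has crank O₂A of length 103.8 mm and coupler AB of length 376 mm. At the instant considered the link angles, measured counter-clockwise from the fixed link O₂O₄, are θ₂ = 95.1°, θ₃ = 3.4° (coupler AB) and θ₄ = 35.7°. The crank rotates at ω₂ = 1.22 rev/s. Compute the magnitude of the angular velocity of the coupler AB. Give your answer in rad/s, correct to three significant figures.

3.41

ω₂ = 7.665 rad/s (from 1.22 rev/s).
Differentiating the loop-closure r₂e^{iθ₂}+r₃e^{iθ₃}=r₁+r₄e^{iθ₄} gives r₂ω₂e^{iθ₂}+r₃ω₃e^{iθ₃}=r₄ω₄e^{iθ₄}.
Eliminating the other unknown: ω₃ = r₂ω₂ sin(θ₄−θ₂) / [r₃ sin(θ₃−θ₄)].
Numerator sine = -0.86074; denominator sine = -0.53435.
Result = 0.1038·7.665·(-0.86074) / (0.376·(-0.53435)) = +3.4087 rad/s; magnitude 3.4087 rad/s.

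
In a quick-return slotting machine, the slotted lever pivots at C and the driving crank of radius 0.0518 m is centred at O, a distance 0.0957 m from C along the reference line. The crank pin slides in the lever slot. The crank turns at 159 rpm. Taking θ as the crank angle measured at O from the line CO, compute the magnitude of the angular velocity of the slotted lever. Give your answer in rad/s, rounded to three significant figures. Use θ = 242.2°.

0.856

ω = 16.65 rad/s (from 159 rpm).
Crank pin A relative to C: A = (d + r cosθ, r sinθ); lever angle φ = atan2(r sinθ, d + r cosθ).
Differentiating tanφ: φ̇ = rω(d cosθ + r)/(d² + r² + 2dr cosθ).
d² + r² + 2dr cosθ = |CA|² = 0.00721773 m²;  d cosθ + r = +0.0071668 m.
|ω_lever| = |0.0518·16.65·+0.0071668| / 0.00721773 = 0.85641 rad/s.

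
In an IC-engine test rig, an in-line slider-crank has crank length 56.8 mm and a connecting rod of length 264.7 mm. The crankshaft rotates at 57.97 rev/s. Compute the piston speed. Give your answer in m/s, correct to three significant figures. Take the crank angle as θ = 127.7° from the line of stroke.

14.2

ω = 2π·58 = 364.2 rad/s
For an in-line slider-crank, x = r cosθ + √(L² − r² sin²θ), so v = −rω sinθ·[1 + r cosθ/√(L² − r² sin²θ)].
With r = 0.0568 m, L = 0.2647 m, θ = 127.7°: √(L² − r² sin²θ) = 0.26086 m.
v = −0.0568·364.2·0.79122·[1 + 0.0568·-0.61153/0.26086] = -14.19 m/s.
|v| = 14.19 m/s.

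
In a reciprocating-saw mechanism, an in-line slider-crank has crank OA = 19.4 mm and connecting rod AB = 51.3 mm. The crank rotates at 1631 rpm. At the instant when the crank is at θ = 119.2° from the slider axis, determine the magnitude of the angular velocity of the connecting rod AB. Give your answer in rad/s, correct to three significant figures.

ω = 170.8 rad/s (converted from 1631 rpm).
The rod makes angle φ with the slider axis where L sinφ = r sinθ; differentiating, L cosφ·φ̇ = r ω cosθ.
L cosφ = √(L² − r² sin²θ) = 0.048424 m.
|ω_rod| = r ω |cosθ| / √(L² − r² sin²θ) = 0.0194·170.8·0.48786/0.048424 = 33.382 rad/s.

33.4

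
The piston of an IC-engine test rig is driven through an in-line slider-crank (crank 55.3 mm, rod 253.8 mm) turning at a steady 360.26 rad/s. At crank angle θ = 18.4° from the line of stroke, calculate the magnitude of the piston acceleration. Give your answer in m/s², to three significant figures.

ω = 360.3 rad/s
x(θ) = r cosθ + √(L² − r² sin²θ); with ω constant, a = ω²·d²x/dθ².
d²x/dθ² = −r cosθ − r²(cos2θ)/√u − r⁴ sin²2θ/(4u^{3/2}),  u = L² − r² sin²θ = 0.0641097 m².
Substituting r = 0.0553 m, L = 0.2538 m, θ = 18.4°: d²x/dθ² = -0.062196 m.
a = ω²·d²x/dθ² = (360.3)²·(-0.062196) = -8072.2 m/s²;  |a| = 8072.2 m/s².

8070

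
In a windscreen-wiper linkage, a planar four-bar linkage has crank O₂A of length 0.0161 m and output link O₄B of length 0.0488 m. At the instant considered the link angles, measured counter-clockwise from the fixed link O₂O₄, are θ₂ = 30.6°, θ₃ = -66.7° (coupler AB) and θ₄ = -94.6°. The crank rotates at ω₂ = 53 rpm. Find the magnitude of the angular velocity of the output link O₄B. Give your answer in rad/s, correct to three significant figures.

3.88

ω₂ = 5.55 rad/s (from 53 rpm).
Differentiating the loop-closure r₂e^{iθ₂}+r₃e^{iθ₃}=r₁+r₄e^{iθ₄} gives r₂ω₂e^{iθ₂}+r₃ω₃e^{iθ₃}=r₄ω₄e^{iθ₄}.
Eliminating the other unknown: ω₄ = r₂ω₂ sin(θ₂−θ₃) / [r₄ sin(θ₄−θ₃)].
Numerator sine = +0.99189; denominator sine = -0.46793.
Result = 0.0161·5.55·(+0.99189) / (0.0488·(-0.46793)) = -3.8815 rad/s; magnitude 3.8815 rad/s.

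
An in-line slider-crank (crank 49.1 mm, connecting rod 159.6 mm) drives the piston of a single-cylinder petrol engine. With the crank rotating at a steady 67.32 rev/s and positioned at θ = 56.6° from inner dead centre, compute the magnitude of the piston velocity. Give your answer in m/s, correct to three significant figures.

20.4

ω = 2π·67.3 = 423 rad/s
For an in-line slider-crank, x = r cosθ + √(L² − r² sin²θ), so v = −rω sinθ·[1 + r cosθ/√(L² − r² sin²θ)].
With r = 0.0491 m, L = 0.1596 m, θ = 56.6°: √(L² − r² sin²θ) = 0.15425 m.
v = −0.0491·423·0.83485·[1 + 0.0491·0.55048/0.15425] = -20.377 m/s.
|v| = 20.377 m/s.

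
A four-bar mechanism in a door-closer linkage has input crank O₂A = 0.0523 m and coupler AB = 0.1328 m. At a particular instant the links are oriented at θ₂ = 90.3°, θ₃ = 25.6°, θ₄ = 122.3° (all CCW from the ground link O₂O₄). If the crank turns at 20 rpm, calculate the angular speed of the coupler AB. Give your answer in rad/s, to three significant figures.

ω₂ = 2.094 rad/s (from 20 rpm).
Differentiating the loop-closure r₂e^{iθ₂}+r₃e^{iθ₃}=r₁+r₄e^{iθ₄} gives r₂ω₂e^{iθ₂}+r₃ω₃e^{iθ₃}=r₄ω₄e^{iθ₄}.
Eliminating the other unknown: ω₃ = r₂ω₂ sin(θ₄−θ₂) / [r₃ sin(θ₃−θ₄)].
Numerator sine = +0.52992; denominator sine = -0.99317.
Result = 0.0523·2.094·(+0.52992) / (0.1328·(-0.99317)) = -0.4401 rad/s; magnitude 0.4401 rad/s.

0.440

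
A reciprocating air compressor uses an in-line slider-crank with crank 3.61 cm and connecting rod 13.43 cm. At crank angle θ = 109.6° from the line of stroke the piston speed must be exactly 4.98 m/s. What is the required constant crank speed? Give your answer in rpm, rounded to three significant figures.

1540

For an in-line slider-crank, |v_piston| = rω|sinθ|·[1 + r cosθ/√(L² − r² sin²θ)].
With r = 0.0361 m, L = 0.1343 m, θ = 109.6°: the bracketed kinematic factor |dx/dθ| = 0.030838 m.
ω = v/|dx/dθ| = 4.98/0.030838 = 161.49 rad/s.
N = 60ω/(2π) = 1542.1 rpm.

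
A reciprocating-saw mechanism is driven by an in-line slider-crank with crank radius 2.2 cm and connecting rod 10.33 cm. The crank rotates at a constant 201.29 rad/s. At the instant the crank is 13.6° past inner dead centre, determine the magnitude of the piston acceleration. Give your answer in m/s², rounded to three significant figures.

1040

ω = 201.3 rad/s
x(θ) = r cosθ + √(L² − r² sin²θ); with ω constant, a = ω²·d²x/dθ².
d²x/dθ² = −r cosθ − r²(cos2θ)/√u − r⁴ sin²2θ/(4u^{3/2}),  u = L² − r² sin²θ = 0.0106441 m².
Substituting r = 0.022 m, L = 0.1033 m, θ = 13.6°: d²x/dθ² = -0.025567 m.
a = ω²·d²x/dθ² = (201.3)²·(-0.025567) = -1035.9 m/s²;  |a| = 1035.9 m/s².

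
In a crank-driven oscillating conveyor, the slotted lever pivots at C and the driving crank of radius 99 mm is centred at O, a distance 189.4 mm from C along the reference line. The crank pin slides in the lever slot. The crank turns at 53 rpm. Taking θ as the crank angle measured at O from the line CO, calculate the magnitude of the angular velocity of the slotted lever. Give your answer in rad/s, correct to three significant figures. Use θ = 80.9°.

ω = 5.55 rad/s (from 53 rpm).
Crank pin A relative to C: A = (d + r cosθ, r sinθ); lever angle φ = atan2(r sinθ, d + r cosθ).
Differentiating tanφ: φ̇ = rω(d cosθ + r)/(d² + r² + 2dr cosθ).
d² + r² + 2dr cosθ = |CA|² = 0.0516045 m²;  d cosθ + r = +0.12896 m.
|ω_lever| = |0.099·5.55·+0.12896| / 0.0516045 = 1.3731 rad/s.

1.37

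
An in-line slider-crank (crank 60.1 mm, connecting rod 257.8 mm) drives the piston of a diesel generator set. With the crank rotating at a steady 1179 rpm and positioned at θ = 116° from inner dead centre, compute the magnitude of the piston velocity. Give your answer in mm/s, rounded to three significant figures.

5970

ω = 2π·1179/60 = 123.5 rad/s
For an in-line slider-crank, x = r cosθ + √(L² − r² sin²θ), so v = −rω sinθ·[1 + r cosθ/√(L² − r² sin²θ)].
With r = 0.0601 m, L = 0.2578 m, θ = 116°: √(L² − r² sin²θ) = 0.25208 m.
v = −0.0601·123.5·0.89879·[1 + 0.0601·-0.43837/0.25208] = -5.9722 m/s.
|v| = 5.9722 m/s = 5972.2 mm/s.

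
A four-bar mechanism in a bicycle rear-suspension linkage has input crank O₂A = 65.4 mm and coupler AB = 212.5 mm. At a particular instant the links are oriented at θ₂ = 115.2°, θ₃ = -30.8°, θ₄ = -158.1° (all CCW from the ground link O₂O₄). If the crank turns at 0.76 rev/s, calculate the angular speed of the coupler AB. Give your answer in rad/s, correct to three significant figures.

1.84

ω₂ = 4.775 rad/s (from 0.76 rev/s).
Differentiating the loop-closure r₂e^{iθ₂}+r₃e^{iθ₃}=r₁+r₄e^{iθ₄} gives r₂ω₂e^{iθ₂}+r₃ω₃e^{iθ₃}=r₄ω₄e^{iθ₄}.
Eliminating the other unknown: ω₃ = r₂ω₂ sin(θ₄−θ₂) / [r₃ sin(θ₃−θ₄)].
Numerator sine = +0.99834; denominator sine = +0.79547.
Result = 0.0654·4.775·(+0.99834) / (0.2125·(+0.79547)) = +1.8444 rad/s; magnitude 1.8444 rad/s.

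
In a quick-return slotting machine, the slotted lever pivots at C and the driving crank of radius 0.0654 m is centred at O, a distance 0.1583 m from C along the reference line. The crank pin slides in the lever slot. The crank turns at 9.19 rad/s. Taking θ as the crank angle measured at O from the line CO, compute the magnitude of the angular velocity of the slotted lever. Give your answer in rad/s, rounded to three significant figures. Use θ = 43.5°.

ω = 9.19 rad/s
Crank pin A relative to C: A = (d + r cosθ, r sinθ); lever angle φ = atan2(r sinθ, d + r cosθ).
Differentiating tanφ: φ̇ = rω(d cosθ + r)/(d² + r² + 2dr cosθ).
d² + r² + 2dr cosθ = |CA|² = 0.0443554 m²;  d cosθ + r = +0.18023 m.
|ω_lever| = |0.0654·9.19·+0.18023| / 0.0443554 = 2.4421 rad/s.

2.44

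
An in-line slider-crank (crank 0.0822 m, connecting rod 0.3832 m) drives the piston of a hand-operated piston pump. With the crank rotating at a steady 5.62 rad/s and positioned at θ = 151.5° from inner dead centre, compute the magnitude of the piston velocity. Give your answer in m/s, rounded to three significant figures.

0.179

ω = 5.62 rad/s
For an in-line slider-crank, x = r cosθ + √(L² − r² sin²θ), so v = −rω sinθ·[1 + r cosθ/√(L² − r² sin²θ)].
With r = 0.0822 m, L = 0.3832 m, θ = 151.5°: √(L² − r² sin²θ) = 0.38119 m.
v = −0.0822·5.62·0.47716·[1 + 0.0822·-0.87882/0.38119] = -0.17866 m/s.
|v| = 0.17866 m/s.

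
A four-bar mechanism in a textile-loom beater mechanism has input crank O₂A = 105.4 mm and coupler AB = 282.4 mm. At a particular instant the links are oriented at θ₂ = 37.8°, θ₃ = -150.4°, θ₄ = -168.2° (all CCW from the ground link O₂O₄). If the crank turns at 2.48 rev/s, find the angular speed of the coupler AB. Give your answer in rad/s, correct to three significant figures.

ω₂ = 15.58 rad/s (from 2.48 rev/s).
Differentiating the loop-closure r₂e^{iθ₂}+r₃e^{iθ₃}=r₁+r₄e^{iθ₄} gives r₂ω₂e^{iθ₂}+r₃ω₃e^{iθ₃}=r₄ω₄e^{iθ₄}.
Eliminating the other unknown: ω₃ = r₂ω₂ sin(θ₄−θ₂) / [r₃ sin(θ₃−θ₄)].
Numerator sine = +0.43837; denominator sine = +0.30570.
Result = 0.1054·15.58·(+0.43837) / (0.2824·(+0.30570)) = +8.3399 rad/s; magnitude 8.3399 rad/s.

8.34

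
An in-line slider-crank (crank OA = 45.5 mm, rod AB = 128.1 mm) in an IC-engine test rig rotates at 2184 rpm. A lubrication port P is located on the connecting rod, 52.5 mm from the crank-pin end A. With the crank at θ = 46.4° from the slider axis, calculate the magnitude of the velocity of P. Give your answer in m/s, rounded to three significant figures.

ω = 228.7 rad/s.  Crank-pin speed |V_A| = rω = 10.406 m/s, perpendicular to OA.
Rod angle: sinφ = −(r/L) sinθ ⇒ φ = -14.905°; ω_rod = −rω cosθ/√(L²−r²sin²θ) = -57.972 rad/s.
V_P = V_A + ω_rod × AP, with AP = 0.0525 m along the rod.
Components: V_Px = −rω sinθ − a·ω_rod·sinφ = -8.3187 m/s;  V_Py = rω cosθ + a·ω_rod·cosφ = +4.2352 m/s.
|V_P| = √(V_Px² + V_Py²) = 9.3348 m/s.

9.33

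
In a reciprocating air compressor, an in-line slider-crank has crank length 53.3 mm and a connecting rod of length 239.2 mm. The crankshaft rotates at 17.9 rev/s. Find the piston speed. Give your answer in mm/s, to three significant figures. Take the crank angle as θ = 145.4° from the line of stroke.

ω = 2π·17.9 = 112.5 rad/s
For an in-line slider-crank, x = r cosθ + √(L² − r² sin²θ), so v = −rω sinθ·[1 + r cosθ/√(L² − r² sin²θ)].
With r = 0.0533 m, L = 0.2392 m, θ = 145.4°: √(L² − r² sin²θ) = 0.23728 m.
v = −0.0533·112.5·0.56784·[1 + 0.0533·-0.82314/0.23728] = -2.7746 m/s.
|v| = 2.7746 m/s = 2774.6 mm/s.

2770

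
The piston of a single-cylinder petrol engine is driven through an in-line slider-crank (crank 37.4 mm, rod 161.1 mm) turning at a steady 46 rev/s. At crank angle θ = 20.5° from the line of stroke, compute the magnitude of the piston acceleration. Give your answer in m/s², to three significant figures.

ω = 2π·46 = 289 rad/s
x(θ) = r cosθ + √(L² − r² sin²θ); with ω constant, a = ω²·d²x/dθ².
d²x/dθ² = −r cosθ − r²(cos2θ)/√u − r⁴ sin²2θ/(4u^{3/2}),  u = L² − r² sin²θ = 0.0257817 m².
Substituting r = 0.0374 m, L = 0.1611 m, θ = 20.5°: d²x/dθ² = -0.041657 m.
a = ω²·d²x/dθ² = (289)²·(-0.041657) = -3479.9 m/s²;  |a| = 3479.9 m/s².

3480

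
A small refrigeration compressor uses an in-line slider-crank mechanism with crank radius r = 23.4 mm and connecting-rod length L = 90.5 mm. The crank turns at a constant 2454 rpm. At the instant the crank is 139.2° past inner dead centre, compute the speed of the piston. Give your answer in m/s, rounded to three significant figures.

3.15

ω = 2π·2454/60 = 257 rad/s
For an in-line slider-crank, x = r cosθ + √(L² − r² sin²θ), so v = −rω sinθ·[1 + r cosθ/√(L² − r² sin²θ)].
With r = 0.0234 m, L = 0.0905 m, θ = 139.2°: √(L² − r² sin²θ) = 0.089199 m.
v = −0.0234·257·0.65342·[1 + 0.0234·-0.75700/0.089199] = -3.149 m/s.
|v| = 3.149 m/s.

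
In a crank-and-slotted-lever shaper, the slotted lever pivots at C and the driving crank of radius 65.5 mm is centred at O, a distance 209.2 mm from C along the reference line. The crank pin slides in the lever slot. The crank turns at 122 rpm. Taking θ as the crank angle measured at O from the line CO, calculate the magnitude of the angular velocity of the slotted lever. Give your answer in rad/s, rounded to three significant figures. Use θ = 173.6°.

5.72

ω = 12.78 rad/s (from 122 rpm).
Crank pin A relative to C: A = (d + r cosθ, r sinθ); lever angle φ = atan2(r sinθ, d + r cosθ).
Differentiating tanφ: φ̇ = rω(d cosθ + r)/(d² + r² + 2dr cosθ).
d² + r² + 2dr cosθ = |CA|² = 0.0208205 m²;  d cosθ + r = -0.1424 m.
|ω_lever| = |0.0655·12.78·-0.1424| / 0.0208205 = 5.7232 rad/s.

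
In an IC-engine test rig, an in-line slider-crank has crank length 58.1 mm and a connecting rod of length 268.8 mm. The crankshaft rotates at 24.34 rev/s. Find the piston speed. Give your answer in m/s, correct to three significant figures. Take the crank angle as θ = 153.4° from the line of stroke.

3.21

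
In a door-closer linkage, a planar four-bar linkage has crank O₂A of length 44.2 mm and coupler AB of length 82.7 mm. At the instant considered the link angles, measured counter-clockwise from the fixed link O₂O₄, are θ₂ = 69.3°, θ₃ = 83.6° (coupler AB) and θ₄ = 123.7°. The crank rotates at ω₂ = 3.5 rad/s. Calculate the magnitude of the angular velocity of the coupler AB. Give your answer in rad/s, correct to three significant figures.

2.36

ω₂ = 3.5 rad/s
Differentiating the loop-closure r₂e^{iθ₂}+r₃e^{iθ₃}=r₁+r₄e^{iθ₄} gives r₂ω₂e^{iθ₂}+r₃ω₃e^{iθ₃}=r₄ω₄e^{iθ₄}.
Eliminating the other unknown: ω₃ = r₂ω₂ sin(θ₄−θ₂) / [r₃ sin(θ₃−θ₄)].
Numerator sine = +0.81310; denominator sine = -0.64412.
Result = 0.0442·3.5·(+0.81310) / (0.0827·(-0.64412)) = -2.3613 rad/s; magnitude 2.3613 rad/s.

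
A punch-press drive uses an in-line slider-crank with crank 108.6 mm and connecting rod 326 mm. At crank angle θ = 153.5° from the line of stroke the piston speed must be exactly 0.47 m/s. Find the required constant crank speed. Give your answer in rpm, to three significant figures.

For an in-line slider-crank, |v_piston| = rω|sinθ|·[1 + r cosθ/√(L² − r² sin²θ)].
With r = 0.1086 m, L = 0.326 m, θ = 153.5°: the bracketed kinematic factor |dx/dθ| = 0.033848 m.
ω = v/|dx/dθ| = 0.47/0.033848 = 13.885 rad/s.
N = 60ω/(2π) = 132.6 rpm.

133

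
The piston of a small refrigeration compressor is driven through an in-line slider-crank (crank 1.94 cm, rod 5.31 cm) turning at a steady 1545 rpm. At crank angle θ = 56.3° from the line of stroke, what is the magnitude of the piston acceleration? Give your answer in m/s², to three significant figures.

213

ω = 2π·1545/60 = 161.8 rad/s
x(θ) = r cosθ + √(L² − r² sin²θ); with ω constant, a = ω²·d²x/dθ².
d²x/dθ² = −r cosθ − r²(cos2θ)/√u − r⁴ sin²2θ/(4u^{3/2}),  u = L² − r² sin²θ = 0.00255911 m².
Substituting r = 0.0194 m, L = 0.0531 m, θ = 56.3°: d²x/dθ² = -0.0081381 m.
a = ω²·d²x/dθ² = (161.8)²·(-0.0081381) = -213.03 m/s²;  |a| = 213.03 m/s².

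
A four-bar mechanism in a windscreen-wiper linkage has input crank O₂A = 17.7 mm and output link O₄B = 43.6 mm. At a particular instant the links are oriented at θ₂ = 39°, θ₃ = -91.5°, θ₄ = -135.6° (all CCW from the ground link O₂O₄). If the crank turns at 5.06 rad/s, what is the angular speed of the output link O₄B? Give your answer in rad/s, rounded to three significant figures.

ω₂ = 5.06 rad/s
Differentiating the loop-closure r₂e^{iθ₂}+r₃e^{iθ₃}=r₁+r₄e^{iθ₄} gives r₂ω₂e^{iθ₂}+r₃ω₃e^{iθ₃}=r₄ω₄e^{iθ₄}.
Eliminating the other unknown: ω₄ = r₂ω₂ sin(θ₂−θ₃) / [r₄ sin(θ₄−θ₃)].
Numerator sine = +0.76041; denominator sine = -0.69591.
Result = 0.0177·5.06·(+0.76041) / (0.0436·(-0.69591)) = -2.2445 rad/s; magnitude 2.2445 rad/s.

2.24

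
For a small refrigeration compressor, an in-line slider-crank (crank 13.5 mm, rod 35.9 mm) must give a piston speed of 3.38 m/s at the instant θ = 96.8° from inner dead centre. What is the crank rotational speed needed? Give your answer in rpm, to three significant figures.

2530

For an in-line slider-crank, |v_piston| = rω|sinθ|·[1 + r cosθ/√(L² − r² sin²θ)].
With r = 0.0135 m, L = 0.0359 m, θ = 96.8°: the bracketed kinematic factor |dx/dθ| = 0.012762 m.
ω = v/|dx/dθ| = 3.38/0.012762 = 264.86 rad/s.
N = 60ω/(2π) = 2529.2 rpm.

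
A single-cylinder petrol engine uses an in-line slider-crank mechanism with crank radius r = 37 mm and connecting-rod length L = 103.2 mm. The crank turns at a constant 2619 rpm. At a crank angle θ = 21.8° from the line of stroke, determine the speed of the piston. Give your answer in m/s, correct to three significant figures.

ω = 2π·2619/60 = 274.3 rad/s
For an in-line slider-crank, x = r cosθ + √(L² − r² sin²θ), so v = −rω sinθ·[1 + r cosθ/√(L² − r² sin²θ)].
With r = 0.037 m, L = 0.1032 m, θ = 21.8°: √(L² − r² sin²θ) = 0.10228 m.
v = −0.037·274.3·0.37137·[1 + 0.037·0.92849/0.10228] = -5.0343 m/s.
|v| = 5.0343 m/s.

5.03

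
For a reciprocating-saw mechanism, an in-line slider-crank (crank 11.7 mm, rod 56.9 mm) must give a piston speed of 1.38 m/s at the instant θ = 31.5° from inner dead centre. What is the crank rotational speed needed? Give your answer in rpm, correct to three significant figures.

For an in-line slider-crank, |v_piston| = rω|sinθ|·[1 + r cosθ/√(L² − r² sin²θ)].
With r = 0.0117 m, L = 0.0569 m, θ = 31.5°: the bracketed kinematic factor |dx/dθ| = 0.0071913 m.
ω = v/|dx/dθ| = 1.38/0.0071913 = 191.9 rad/s.
N = 60ω/(2π) = 1832.5 rpm.

1830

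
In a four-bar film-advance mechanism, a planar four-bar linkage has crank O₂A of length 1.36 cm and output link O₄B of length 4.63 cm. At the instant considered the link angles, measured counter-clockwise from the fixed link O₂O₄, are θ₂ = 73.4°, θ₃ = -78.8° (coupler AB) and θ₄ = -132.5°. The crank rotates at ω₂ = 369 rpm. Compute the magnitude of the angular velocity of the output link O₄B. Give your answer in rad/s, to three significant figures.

6.57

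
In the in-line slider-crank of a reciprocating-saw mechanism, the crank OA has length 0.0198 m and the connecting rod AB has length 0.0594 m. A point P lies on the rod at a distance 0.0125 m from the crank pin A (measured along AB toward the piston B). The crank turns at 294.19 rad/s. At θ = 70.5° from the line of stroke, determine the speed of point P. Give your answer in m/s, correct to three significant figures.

ω = 294.2 rad/s.  Crank-pin speed |V_A| = rω = 5.825 m/s, perpendicular to OA.
Rod angle: sinφ = −(r/L) sinθ ⇒ φ = -18.313°; ω_rod = −rω cosθ/√(L²−r²sin²θ) = -34.481 rad/s.
V_P = V_A + ω_rod × AP, with AP = 0.0125 m along the rod.
Components: V_Px = −rω sinθ − a·ω_rod·sinφ = -5.6263 m/s;  V_Py = rω cosθ + a·ω_rod·cosφ = +1.5352 m/s.
|V_P| = √(V_Px² + V_Py²) = 5.832 m/s.

5.83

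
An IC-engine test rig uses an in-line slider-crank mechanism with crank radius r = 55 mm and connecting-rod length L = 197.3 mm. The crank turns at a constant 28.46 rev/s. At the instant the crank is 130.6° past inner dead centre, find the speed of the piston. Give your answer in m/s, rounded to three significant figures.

ω = 2π·28.5 = 178.8 rad/s
For an in-line slider-crank, x = r cosθ + √(L² − r² sin²θ), so v = −rω sinθ·[1 + r cosθ/√(L² − r² sin²θ)].
With r = 0.055 m, L = 0.1973 m, θ = 130.6°: √(L² − r² sin²θ) = 0.19283 m.
v = −0.055·178.8·0.75927·[1 + 0.055·-0.65077/0.19283] = -6.0814 m/s.
|v| = 6.0814 m/s.

6.08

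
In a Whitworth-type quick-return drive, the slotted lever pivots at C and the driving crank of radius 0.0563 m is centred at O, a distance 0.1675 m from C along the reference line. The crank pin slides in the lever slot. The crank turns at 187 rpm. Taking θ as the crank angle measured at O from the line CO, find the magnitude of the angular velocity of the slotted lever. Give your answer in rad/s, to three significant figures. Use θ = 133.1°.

3.50

ω = 19.58 rad/s (from 187 rpm).
Crank pin A relative to C: A = (d + r cosθ, r sinθ); lever angle φ = atan2(r sinθ, d + r cosθ).
Differentiating tanφ: φ̇ = rω(d cosθ + r)/(d² + r² + 2dr cosθ).
d² + r² + 2dr cosθ = |CA|² = 0.0183391 m²;  d cosθ + r = -0.058148 m.
|ω_lever| = |0.0563·19.58·-0.058148| / 0.0183391 = 3.4957 rad/s.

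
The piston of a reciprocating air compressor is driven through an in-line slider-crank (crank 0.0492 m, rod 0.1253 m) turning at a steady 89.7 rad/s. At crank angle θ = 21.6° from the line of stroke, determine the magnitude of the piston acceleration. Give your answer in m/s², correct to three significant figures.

485

ω = 89.7 rad/s
x(θ) = r cosθ + √(L² − r² sin²θ); with ω constant, a = ω²·d²x/dθ².
d²x/dθ² = −r cosθ − r²(cos2θ)/√u − r⁴ sin²2θ/(4u^{3/2}),  u = L² − r² sin²θ = 0.0153721 m².
Substituting r = 0.0492 m, L = 0.1253 m, θ = 21.6°: d²x/dθ² = -0.060337 m.
a = ω²·d²x/dθ² = (89.7)²·(-0.060337) = -485.48 m/s²;  |a| = 485.48 m/s².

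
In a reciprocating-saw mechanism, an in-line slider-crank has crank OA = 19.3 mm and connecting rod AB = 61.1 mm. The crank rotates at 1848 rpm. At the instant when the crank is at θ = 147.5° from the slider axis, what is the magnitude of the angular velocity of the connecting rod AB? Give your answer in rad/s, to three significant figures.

ω = 193.5 rad/s (converted from 1848 rpm).
The rod makes angle φ with the slider axis where L sinφ = r sinθ; differentiating, L cosφ·φ̇ = r ω cosθ.
L cosφ = √(L² − r² sin²θ) = 0.060214 m.
|ω_rod| = r ω |cosθ| / √(L² − r² sin²θ) = 0.0193·193.5·0.84339/0.060214 = 52.315 rad/s.

52.3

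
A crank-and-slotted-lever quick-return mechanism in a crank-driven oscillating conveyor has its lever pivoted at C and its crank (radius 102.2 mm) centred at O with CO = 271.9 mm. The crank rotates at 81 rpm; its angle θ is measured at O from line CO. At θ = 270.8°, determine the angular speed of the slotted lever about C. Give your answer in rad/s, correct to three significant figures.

1.08

ω = 8.482 rad/s (from 81 rpm).
Crank pin A relative to C: A = (d + r cosθ, r sinθ); lever angle φ = atan2(r sinθ, d + r cosθ).
Differentiating tanφ: φ̇ = rω(d cosθ + r)/(d² + r² + 2dr cosθ).
d² + r² + 2dr cosθ = |CA|² = 0.0851504 m²;  d cosθ + r = +0.106 m.
|ω_lever| = |0.1022·8.482·+0.106| / 0.0851504 = 1.0791 rad/s.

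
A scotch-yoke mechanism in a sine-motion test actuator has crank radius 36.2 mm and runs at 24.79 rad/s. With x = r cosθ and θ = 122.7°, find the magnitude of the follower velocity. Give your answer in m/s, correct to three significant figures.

0.755

ω = 24.79 rad/s
x = r cosθ ⇒ ẋ = −rω sinθ.
|v| = rω|sinθ| = 0.0362·24.79·|sin 122.7°| = 0.75517 m/s.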